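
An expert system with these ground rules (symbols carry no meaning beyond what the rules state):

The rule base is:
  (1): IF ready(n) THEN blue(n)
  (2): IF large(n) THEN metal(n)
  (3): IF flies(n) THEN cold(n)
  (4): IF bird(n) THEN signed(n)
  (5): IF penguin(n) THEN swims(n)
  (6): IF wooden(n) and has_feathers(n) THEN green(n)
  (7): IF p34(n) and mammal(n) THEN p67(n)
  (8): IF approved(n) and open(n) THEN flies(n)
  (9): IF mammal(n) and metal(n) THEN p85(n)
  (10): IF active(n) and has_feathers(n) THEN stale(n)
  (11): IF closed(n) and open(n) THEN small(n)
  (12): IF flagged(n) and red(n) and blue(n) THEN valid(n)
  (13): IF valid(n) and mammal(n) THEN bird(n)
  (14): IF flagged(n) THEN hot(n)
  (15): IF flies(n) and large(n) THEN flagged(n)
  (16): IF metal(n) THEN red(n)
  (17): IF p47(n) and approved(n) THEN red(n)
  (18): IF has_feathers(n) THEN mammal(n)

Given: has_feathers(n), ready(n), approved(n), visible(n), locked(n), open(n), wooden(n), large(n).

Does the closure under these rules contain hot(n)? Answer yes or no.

Round 1: (1) [IF ready(n) THEN blue(n)]; (2) [IF large(n) THEN metal(n)]; (6) [IF wooden(n) and has_feathers(n) THEN green(n)]; (8) [IF approved(n) and open(n) THEN flies(n)]; (18) [IF has_feathers(n) THEN mammal(n)]. Adds blue(n), metal(n), green(n), flies(n), mammal(n).
Round 2: (3) [IF flies(n) THEN cold(n)]; (9) [IF mammal(n) and metal(n) THEN p85(n)]; (15) [IF flies(n) and large(n) THEN flagged(n)]; (16) [IF metal(n) THEN red(n)]. Adds cold(n), p85(n), flagged(n), red(n).
Round 3: (12) [IF flagged(n) and red(n) and blue(n) THEN valid(n)]; (14) [IF flagged(n) THEN hot(n)]. Adds valid(n), hot(n).
Round 4: (13) [IF valid(n) and mammal(n) THEN bird(n)]. Adds bird(n).
Round 5: (4) [IF bird(n) THEN signed(n)]. Adds signed(n).
hot(n) appears in round 3, so it is derivable.

yes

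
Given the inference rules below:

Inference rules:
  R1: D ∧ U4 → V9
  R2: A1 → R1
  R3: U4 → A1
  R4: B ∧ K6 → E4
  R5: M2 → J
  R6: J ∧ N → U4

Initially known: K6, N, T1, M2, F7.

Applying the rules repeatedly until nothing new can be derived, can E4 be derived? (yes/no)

Round 1: R5 [M2 → J]. New: J.
Round 2: R6 [J ∧ N → U4]. New: U4.
Round 3: R3 [U4 → A1]. New: A1.
Round 4: R2 [A1 → R1]. New: R1.
Fixed point reached. E4 is concluded only by R4; R4 needs B (never derived).

no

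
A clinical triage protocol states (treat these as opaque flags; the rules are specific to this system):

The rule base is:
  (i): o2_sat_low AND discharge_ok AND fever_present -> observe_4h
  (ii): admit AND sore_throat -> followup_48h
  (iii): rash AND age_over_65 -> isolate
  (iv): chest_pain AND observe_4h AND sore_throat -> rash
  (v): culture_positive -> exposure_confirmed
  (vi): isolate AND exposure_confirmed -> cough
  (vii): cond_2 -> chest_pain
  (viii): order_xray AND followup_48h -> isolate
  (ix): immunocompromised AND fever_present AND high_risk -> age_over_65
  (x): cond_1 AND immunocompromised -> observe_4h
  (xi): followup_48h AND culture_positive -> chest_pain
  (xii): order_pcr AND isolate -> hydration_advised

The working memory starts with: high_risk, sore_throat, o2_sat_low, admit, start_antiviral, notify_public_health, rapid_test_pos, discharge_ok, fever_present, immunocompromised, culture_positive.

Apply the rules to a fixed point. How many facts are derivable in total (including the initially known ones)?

Round 1 fires (i), (ii), (v), (ix), giving observe_4h, followup_48h, exposure_confirmed, age_over_65.
Round 2 fires (xi), giving chest_pain.
Round 3 fires (iv), giving rash.
Round 4 fires (iii), giving isolate.
Round 5 fires (vi), giving cough.
Closure: {admit, age_over_65, chest_pain, cough, culture_positive, discharge_ok, exposure_confirmed, fever_present, followup_48h, high_risk, immunocompromised, isolate, notify_public_health, o2_sat_low, observe_4h, rapid_test_pos, rash, sore_throat, start_antiviral} — 19 facts.

19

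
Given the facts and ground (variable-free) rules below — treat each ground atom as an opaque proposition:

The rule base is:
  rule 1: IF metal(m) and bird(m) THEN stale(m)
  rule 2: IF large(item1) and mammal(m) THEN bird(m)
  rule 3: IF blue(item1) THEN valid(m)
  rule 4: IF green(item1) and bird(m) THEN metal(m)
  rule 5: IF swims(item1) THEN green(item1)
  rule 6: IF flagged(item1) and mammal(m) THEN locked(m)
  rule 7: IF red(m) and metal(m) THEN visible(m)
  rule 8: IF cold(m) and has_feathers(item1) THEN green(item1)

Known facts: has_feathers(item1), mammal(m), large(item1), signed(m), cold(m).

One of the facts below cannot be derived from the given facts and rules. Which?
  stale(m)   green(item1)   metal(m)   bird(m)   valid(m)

valid(m)

Round 1: rule 2 [IF large(item1) and mammal(m) THEN bird(m)]; rule 8 [IF cold(m) and has_feathers(item1) THEN green(item1)]. Adds bird(m), green(item1).
Round 2: rule 4 [IF green(item1) and bird(m) THEN metal(m)]. Adds metal(m).
Round 3: rule 1 [IF metal(m) and bird(m) THEN stale(m)]. Adds stale(m).
Derived: stale(m) (round 3), metal(m) (round 2), bird(m) (round 1), green(item1) (round 1). valid(m) never appears in any round.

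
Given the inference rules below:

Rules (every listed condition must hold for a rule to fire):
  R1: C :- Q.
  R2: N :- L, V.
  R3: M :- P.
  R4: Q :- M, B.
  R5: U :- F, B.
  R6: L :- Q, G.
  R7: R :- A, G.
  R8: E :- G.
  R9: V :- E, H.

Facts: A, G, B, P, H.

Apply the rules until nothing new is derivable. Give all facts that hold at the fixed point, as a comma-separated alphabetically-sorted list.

[1] R3 [M :- P.]; R7 [R :- A, G.]; R8 [E :- G.]. ⇒ new: M, R, E.
[2] R4 [Q :- M, B.]; R9 [V :- E, H.]. ⇒ new: Q, V.
[3] R1 [C :- Q.]; R6 [L :- Q, G.]. ⇒ new: C, L.
[4] R2 [N :- L, V.]. ⇒ new: N.

A, B, C, E, G, H, L, M, N, P, Q, R, V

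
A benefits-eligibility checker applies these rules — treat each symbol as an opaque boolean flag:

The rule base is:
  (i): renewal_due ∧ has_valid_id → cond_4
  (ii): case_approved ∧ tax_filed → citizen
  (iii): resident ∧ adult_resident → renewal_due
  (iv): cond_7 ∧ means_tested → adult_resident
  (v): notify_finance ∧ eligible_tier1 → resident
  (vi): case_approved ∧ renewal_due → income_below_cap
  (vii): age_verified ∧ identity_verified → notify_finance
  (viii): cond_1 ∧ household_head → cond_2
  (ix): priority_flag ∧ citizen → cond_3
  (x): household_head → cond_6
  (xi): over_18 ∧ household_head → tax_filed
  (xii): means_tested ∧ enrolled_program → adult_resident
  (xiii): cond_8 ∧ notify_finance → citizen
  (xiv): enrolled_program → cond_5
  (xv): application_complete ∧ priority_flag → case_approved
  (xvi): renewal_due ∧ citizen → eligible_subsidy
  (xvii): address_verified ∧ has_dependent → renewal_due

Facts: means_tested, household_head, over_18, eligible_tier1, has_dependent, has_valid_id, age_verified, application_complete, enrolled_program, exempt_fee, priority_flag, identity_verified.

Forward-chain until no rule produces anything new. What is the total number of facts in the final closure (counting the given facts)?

25

Round 1 fires (vii), (x), (xi), (xii), (xiv), (xv), giving notify_finance, cond_6, tax_filed, adult_resident, cond_5, case_approved.
Round 2 fires (ii), (v), giving citizen, resident.
Round 3 fires (iii), (ix), giving renewal_due, cond_3.
Round 4 fires (i), (vi), (xvi), giving cond_4, income_below_cap, eligible_subsidy.
Closure: {adult_resident, age_verified, application_complete, case_approved, citizen, cond_3, cond_4, cond_5, cond_6, eligible_subsidy, eligible_tier1, enrolled_program, exempt_fee, has_dependent, has_valid_id, household_head, identity_verified, income_below_cap, means_tested, notify_finance, over_18, priority_flag, renewal_due, resident, tax_filed} — 25 facts.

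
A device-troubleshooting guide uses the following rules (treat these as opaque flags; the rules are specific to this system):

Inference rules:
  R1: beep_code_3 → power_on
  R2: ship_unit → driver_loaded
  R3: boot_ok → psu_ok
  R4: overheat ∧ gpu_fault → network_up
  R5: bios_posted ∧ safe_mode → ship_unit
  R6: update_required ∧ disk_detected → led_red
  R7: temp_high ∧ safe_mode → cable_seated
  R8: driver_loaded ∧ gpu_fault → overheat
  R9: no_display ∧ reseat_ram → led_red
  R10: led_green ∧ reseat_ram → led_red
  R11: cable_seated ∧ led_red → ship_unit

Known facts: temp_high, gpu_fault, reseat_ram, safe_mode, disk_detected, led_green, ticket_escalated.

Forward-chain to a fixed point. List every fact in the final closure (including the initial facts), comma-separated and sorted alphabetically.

cable_seated, disk_detected, driver_loaded, gpu_fault, led_green, led_red, network_up, overheat, reseat_ram, safe_mode, ship_unit, temp_high, ticket_escalated

Round 1 — R7, R10, derive cable_seated, led_red.
Round 2 — R11, derive ship_unit.
Round 3 — R2, derive driver_loaded.
Round 4 — R8, derive overheat.
Round 5 — R4, derive network_up.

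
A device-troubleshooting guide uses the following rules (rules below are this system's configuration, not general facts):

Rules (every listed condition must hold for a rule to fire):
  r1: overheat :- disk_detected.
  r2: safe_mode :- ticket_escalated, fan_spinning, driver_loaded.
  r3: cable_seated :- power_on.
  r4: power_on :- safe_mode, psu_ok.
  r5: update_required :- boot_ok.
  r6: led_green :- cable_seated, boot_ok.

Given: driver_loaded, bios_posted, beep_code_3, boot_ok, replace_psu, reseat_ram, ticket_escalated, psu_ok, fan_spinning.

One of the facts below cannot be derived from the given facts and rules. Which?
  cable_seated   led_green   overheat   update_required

[1] r2 [safe_mode :- ticket_escalated, fan_spinning, driver_loaded.]; r5 [update_required :- boot_ok.]. ⇒ new: safe_mode, update_required.
[2] r4 [power_on :- safe_mode, psu_ok.]. ⇒ new: power_on.
[3] r3 [cable_seated :- power_on.]. ⇒ new: cable_seated.
[4] r6 [led_green :- cable_seated, boot_ok.]. ⇒ new: led_green.
Derived: update_required (round 1), led_green (round 4), cable_seated (round 3). overheat never appears in any round.

overheat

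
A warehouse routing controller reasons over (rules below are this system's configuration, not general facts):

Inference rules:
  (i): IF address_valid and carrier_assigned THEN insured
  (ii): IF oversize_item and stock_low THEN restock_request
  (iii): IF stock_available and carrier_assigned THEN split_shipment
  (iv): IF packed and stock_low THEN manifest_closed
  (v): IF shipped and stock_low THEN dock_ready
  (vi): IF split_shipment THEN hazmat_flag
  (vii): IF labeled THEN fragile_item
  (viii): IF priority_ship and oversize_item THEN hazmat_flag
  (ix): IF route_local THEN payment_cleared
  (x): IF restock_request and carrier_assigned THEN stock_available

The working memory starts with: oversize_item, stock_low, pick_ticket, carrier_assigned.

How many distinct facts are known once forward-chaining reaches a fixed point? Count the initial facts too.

8

[1] (ii) [IF oversize_item and stock_low THEN restock_request]. ⇒ new: restock_request.
[2] (x) [IF restock_request and carrier_assigned THEN stock_available]. ⇒ new: stock_available.
[3] (iii) [IF stock_available and carrier_assigned THEN split_shipment]. ⇒ new: split_shipment.
[4] (vi) [IF split_shipment THEN hazmat_flag]. ⇒ new: hazmat_flag.
Closure: {carrier_assigned, hazmat_flag, oversize_item, pick_ticket, restock_request, split_shipment, stock_available, stock_low} — 8 facts.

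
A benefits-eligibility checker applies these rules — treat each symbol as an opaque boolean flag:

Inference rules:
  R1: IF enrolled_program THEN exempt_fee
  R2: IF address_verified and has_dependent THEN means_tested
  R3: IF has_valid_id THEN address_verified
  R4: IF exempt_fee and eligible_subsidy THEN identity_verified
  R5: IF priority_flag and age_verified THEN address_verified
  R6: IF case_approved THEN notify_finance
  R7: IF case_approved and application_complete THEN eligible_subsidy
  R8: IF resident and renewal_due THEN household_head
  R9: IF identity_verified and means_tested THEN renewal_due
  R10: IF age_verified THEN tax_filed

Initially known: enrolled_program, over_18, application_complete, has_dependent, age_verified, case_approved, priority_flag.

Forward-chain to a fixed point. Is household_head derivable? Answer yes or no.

[1] R1 [IF enrolled_program THEN exempt_fee]; R5 [IF priority_flag and age_verified THEN address_verified]; R6 [IF case_approved THEN notify_finance]; R7 [IF case_approved and application_complete THEN eligible_subsidy]; R10 [IF age_verified THEN tax_filed]. ⇒ new: exempt_fee, address_verified, notify_finance, eligible_subsidy, tax_filed.
[2] R2 [IF address_verified and has_dependent THEN means_tested]; R4 [IF exempt_fee and eligible_subsidy THEN identity_verified]. ⇒ new: means_tested, identity_verified.
[3] R9 [IF identity_verified and means_tested THEN renewal_due]. ⇒ new: renewal_due.
Fixed point reached. household_head is concluded only by R8; R8 needs resident (never derived).

no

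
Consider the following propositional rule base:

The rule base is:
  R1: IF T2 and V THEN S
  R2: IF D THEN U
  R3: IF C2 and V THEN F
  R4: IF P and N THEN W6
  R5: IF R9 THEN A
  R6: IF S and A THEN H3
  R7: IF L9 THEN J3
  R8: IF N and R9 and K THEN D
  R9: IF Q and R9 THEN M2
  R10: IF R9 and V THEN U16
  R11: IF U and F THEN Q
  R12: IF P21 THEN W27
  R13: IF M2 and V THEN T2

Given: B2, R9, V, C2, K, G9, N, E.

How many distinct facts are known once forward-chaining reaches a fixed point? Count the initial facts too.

Round 1: R3 [IF C2 and V THEN F]; R5 [IF R9 THEN A]; R8 [IF N and R9 and K THEN D]; R10 [IF R9 and V THEN U16]. Adds F, A, D, U16.
Round 2: R2 [IF D THEN U]. Adds U.
Round 3: R11 [IF U and F THEN Q]. Adds Q.
Round 4: R9 [IF Q and R9 THEN M2]. Adds M2.
Round 5: R13 [IF M2 and V THEN T2]. Adds T2.
Round 6: R1 [IF T2 and V THEN S]. Adds S.
Round 7: R6 [IF S and A THEN H3]. Adds H3.
Closure: {A, B2, C2, D, E, F, G9, H3, K, M2, N, Q, R9, S, T2, U, U16, V} — 18 facts.

18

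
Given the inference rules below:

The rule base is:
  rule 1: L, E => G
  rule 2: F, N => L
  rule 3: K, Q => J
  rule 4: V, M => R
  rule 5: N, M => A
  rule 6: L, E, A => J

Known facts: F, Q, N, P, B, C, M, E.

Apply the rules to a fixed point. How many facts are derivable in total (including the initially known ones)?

12

Round 1: rule 2 [F, N => L]; rule 5 [N, M => A]. Adds L, A.
Round 2: rule 1 [L, E => G]; rule 6 [L, E, A => J]. Adds G, J.
Closure: {A, B, C, E, F, G, J, L, M, N, P, Q} — 12 facts.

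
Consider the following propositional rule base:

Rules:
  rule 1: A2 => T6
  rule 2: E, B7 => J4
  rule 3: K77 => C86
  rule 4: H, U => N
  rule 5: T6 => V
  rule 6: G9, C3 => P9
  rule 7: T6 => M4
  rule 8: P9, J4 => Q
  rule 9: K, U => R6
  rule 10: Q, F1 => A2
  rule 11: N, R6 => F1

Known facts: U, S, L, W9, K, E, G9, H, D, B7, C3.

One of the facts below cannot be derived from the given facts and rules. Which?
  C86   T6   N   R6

Round 1 — rule 2, rule 4, rule 6, rule 9, derive J4, N, P9, R6.
Round 2 — rule 8, rule 11, derive Q, F1.
Round 3 — rule 10, derive A2.
Round 4 — rule 1, derive T6.
Round 5 — rule 5, rule 7, derive V, M4.
Derived: N (round 1), R6 (round 1), T6 (round 4). C86 never appears in any round.

C86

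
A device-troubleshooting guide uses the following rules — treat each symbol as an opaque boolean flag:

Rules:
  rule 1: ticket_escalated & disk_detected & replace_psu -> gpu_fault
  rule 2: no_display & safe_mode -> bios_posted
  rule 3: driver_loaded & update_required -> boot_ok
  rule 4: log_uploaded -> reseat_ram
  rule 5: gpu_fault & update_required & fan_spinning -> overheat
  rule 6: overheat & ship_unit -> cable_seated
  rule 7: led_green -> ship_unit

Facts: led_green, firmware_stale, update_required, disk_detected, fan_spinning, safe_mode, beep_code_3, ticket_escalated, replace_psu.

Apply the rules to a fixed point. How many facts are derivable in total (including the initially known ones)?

[1] rule 1 [ticket_escalated & disk_detected & replace_psu -> gpu_fault]; rule 7 [led_green -> ship_unit]. ⇒ new: gpu_fault, ship_unit.
[2] rule 5 [gpu_fault & update_required & fan_spinning -> overheat]. ⇒ new: overheat.
[3] rule 6 [overheat & ship_unit -> cable_seated]. ⇒ new: cable_seated.
Closure: {beep_code_3, cable_seated, disk_detected, fan_spinning, firmware_stale, gpu_fault, led_green, overheat, replace_psu, safe_mode, ship_unit, ticket_escalated, update_required} — 13 facts.

13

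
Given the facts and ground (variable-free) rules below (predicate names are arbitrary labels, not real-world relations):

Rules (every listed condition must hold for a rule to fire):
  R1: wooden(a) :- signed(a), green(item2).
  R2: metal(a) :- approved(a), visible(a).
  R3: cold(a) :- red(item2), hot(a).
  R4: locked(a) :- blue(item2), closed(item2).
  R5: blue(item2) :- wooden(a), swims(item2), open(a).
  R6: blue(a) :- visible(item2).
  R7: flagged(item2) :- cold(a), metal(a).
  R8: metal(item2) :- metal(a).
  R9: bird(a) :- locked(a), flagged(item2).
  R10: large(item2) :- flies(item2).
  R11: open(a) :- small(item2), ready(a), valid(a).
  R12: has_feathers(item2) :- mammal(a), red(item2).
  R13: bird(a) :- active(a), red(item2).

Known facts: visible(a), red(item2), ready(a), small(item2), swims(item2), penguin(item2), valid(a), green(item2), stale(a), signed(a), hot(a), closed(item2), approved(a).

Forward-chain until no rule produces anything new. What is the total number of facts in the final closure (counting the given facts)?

22

Round 1 fires R1, R2, R3, R11, giving wooden(a), metal(a), cold(a), open(a).
Round 2 fires R5, R7, R8, giving blue(item2), flagged(item2), metal(item2).
Round 3 fires R4, giving locked(a).
Round 4 fires R9, giving bird(a).
Closure: {approved(a), bird(a), blue(item2), closed(item2), cold(a), flagged(item2), green(item2), hot(a), locked(a), metal(a), metal(item2), open(a), penguin(item2), ready(a), red(item2), signed(a), small(item2), stale(a), swims(item2), valid(a), visible(a), wooden(a)} — 22 facts.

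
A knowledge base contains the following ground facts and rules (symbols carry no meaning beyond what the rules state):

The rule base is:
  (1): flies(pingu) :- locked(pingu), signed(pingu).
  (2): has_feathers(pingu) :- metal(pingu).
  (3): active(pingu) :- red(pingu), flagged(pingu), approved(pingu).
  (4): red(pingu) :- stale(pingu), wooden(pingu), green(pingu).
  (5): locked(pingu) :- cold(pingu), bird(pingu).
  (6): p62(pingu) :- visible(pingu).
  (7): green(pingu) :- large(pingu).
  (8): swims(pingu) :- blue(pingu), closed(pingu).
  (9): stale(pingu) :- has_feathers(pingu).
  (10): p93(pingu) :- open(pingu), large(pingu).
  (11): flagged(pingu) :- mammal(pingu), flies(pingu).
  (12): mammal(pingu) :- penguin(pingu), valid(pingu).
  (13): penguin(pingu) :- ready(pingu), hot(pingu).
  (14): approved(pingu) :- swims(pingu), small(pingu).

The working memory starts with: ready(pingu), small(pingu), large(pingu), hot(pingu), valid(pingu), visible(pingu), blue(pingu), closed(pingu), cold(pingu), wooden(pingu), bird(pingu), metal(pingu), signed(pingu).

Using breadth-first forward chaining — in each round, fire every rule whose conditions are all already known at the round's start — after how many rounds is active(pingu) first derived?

[1] (2) [has_feathers(pingu) :- metal(pingu).]; (5) [locked(pingu) :- cold(pingu), bird(pingu).]; (6) [p62(pingu) :- visible(pingu).]; (7) [green(pingu) :- large(pingu).]; (8) [swims(pingu) :- blue(pingu), closed(pingu).]; (13) [penguin(pingu) :- ready(pingu), hot(pingu).]. ⇒ new: has_feathers(pingu), locked(pingu), p62(pingu), green(pingu), swims(pingu), penguin(pingu).
[2] (1) [flies(pingu) :- locked(pingu), signed(pingu).]; (9) [stale(pingu) :- has_feathers(pingu).]; (12) [mammal(pingu) :- penguin(pingu), valid(pingu).]; (14) [approved(pingu) :- swims(pingu), small(pingu).]. ⇒ new: flies(pingu), stale(pingu), mammal(pingu), approved(pingu).
[3] (4) [red(pingu) :- stale(pingu), wooden(pingu), green(pingu).]; (11) [flagged(pingu) :- mammal(pingu), flies(pingu).]. ⇒ new: red(pingu), flagged(pingu).
[4] (3) [active(pingu) :- red(pingu), flagged(pingu), approved(pingu).]. ⇒ new: active(pingu).
active(pingu) first appears in round 4.

4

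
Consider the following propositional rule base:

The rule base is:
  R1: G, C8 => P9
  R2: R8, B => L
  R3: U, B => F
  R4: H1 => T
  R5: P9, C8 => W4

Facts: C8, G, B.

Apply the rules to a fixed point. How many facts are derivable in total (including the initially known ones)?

Round 1 — R1, derive P9.
Round 2 — R5, derive W4.
Closure: {B, C8, G, P9, W4} — 5 facts.

5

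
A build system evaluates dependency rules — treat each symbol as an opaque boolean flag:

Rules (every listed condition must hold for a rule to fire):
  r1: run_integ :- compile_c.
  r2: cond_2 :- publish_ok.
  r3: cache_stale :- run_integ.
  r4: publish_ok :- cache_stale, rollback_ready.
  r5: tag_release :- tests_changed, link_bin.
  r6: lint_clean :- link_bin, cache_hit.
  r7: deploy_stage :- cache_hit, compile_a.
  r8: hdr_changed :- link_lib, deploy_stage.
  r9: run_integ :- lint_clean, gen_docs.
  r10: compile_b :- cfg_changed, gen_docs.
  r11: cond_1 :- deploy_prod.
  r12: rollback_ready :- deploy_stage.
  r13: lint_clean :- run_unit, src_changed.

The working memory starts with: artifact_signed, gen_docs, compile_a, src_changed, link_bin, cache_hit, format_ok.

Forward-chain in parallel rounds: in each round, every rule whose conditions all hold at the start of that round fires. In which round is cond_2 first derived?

5

[1] r6 [lint_clean :- link_bin, cache_hit.]; r7 [deploy_stage :- cache_hit, compile_a.]. ⇒ new: lint_clean, deploy_stage.
[2] r9 [run_integ :- lint_clean, gen_docs.]; r12 [rollback_ready :- deploy_stage.]. ⇒ new: run_integ, rollback_ready.
[3] r3 [cache_stale :- run_integ.]. ⇒ new: cache_stale.
[4] r4 [publish_ok :- cache_stale, rollback_ready.]. ⇒ new: publish_ok.
[5] r2 [cond_2 :- publish_ok.]. ⇒ new: cond_2.
cond_2 first appears in round 5.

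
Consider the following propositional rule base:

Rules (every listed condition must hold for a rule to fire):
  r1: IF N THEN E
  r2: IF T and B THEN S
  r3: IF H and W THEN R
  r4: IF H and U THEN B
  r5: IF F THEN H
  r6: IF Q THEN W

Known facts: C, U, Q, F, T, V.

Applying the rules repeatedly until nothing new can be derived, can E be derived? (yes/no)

Round 1 — r5, r6, derive H, W.
Round 2 — r3, r4, derive R, B.
Round 3 — r2, derive S.
Fixed point reached. E is concluded only by r1; r1 needs N (never derived).

no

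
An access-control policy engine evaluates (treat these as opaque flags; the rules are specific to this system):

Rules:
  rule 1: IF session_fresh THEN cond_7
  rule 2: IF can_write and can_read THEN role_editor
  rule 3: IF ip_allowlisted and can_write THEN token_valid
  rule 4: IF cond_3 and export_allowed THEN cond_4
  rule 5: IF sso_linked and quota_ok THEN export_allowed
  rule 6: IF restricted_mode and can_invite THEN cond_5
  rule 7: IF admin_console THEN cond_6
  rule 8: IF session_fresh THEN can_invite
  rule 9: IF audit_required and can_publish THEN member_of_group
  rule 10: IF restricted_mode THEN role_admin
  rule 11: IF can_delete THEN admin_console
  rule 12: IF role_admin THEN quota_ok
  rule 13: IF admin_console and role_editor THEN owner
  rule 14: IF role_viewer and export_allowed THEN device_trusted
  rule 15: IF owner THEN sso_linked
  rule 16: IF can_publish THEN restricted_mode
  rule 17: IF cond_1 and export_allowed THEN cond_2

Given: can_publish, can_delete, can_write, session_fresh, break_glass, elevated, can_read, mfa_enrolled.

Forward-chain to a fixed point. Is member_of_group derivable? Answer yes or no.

Round 1: rule 1 [IF session_fresh THEN cond_7]; rule 2 [IF can_write and can_read THEN role_editor]; rule 8 [IF session_fresh THEN can_invite]; rule 11 [IF can_delete THEN admin_console]; rule 16 [IF can_publish THEN restricted_mode]. Adds cond_7, role_editor, can_invite, admin_console, restricted_mode.
Round 2: rule 6 [IF restricted_mode and can_invite THEN cond_5]; rule 7 [IF admin_console THEN cond_6]; rule 10 [IF restricted_mode THEN role_admin]; rule 13 [IF admin_console and role_editor THEN owner]. Adds cond_5, cond_6, role_admin, owner.
Round 3: rule 12 [IF role_admin THEN quota_ok]; rule 15 [IF owner THEN sso_linked]. Adds quota_ok, sso_linked.
Round 4: rule 5 [IF sso_linked and quota_ok THEN export_allowed]. Adds export_allowed.
Fixed point reached. member_of_group is concluded only by rule 9; rule 9 needs audit_required (never derived).

no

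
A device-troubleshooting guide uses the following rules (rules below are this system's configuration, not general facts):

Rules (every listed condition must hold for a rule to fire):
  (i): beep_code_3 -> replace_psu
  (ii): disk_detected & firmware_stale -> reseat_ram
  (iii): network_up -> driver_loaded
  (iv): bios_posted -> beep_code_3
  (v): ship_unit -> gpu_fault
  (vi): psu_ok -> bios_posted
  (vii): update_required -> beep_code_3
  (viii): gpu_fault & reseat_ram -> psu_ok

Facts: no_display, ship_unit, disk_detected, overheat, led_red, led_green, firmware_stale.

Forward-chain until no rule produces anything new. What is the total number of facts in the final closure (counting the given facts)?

[1] (ii) [disk_detected & firmware_stale -> reseat_ram]; (v) [ship_unit -> gpu_fault]. ⇒ new: reseat_ram, gpu_fault.
[2] (viii) [gpu_fault & reseat_ram -> psu_ok]. ⇒ new: psu_ok.
[3] (vi) [psu_ok -> bios_posted]. ⇒ new: bios_posted.
[4] (iv) [bios_posted -> beep_code_3]. ⇒ new: beep_code_3.
[5] (i) [beep_code_3 -> replace_psu]. ⇒ new: replace_psu.
Closure: {beep_code_3, bios_posted, disk_detected, firmware_stale, gpu_fault, led_green, led_red, no_display, overheat, psu_ok, replace_psu, reseat_ram, ship_unit} — 13 facts.

13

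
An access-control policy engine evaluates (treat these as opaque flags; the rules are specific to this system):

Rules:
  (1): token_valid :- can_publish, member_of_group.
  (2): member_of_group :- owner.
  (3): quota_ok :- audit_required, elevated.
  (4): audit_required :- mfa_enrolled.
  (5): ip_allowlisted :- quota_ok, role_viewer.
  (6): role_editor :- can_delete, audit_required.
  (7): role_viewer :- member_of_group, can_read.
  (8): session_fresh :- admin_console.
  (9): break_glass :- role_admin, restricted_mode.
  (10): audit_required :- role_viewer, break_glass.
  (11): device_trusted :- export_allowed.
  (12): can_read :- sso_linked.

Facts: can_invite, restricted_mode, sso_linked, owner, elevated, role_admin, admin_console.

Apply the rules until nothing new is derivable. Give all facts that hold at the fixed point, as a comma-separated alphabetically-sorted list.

admin_console, audit_required, break_glass, can_invite, can_read, elevated, ip_allowlisted, member_of_group, owner, quota_ok, restricted_mode, role_admin, role_viewer, session_fresh, sso_linked

[1] (2) [member_of_group :- owner.]; (8) [session_fresh :- admin_console.]; (9) [break_glass :- role_admin, restricted_mode.]; (12) [can_read :- sso_linked.]. ⇒ new: member_of_group, session_fresh, break_glass, can_read.
[2] (7) [role_viewer :- member_of_group, can_read.]. ⇒ new: role_viewer.
[3] (10) [audit_required :- role_viewer, break_glass.]. ⇒ new: audit_required.
[4] (3) [quota_ok :- audit_required, elevated.]. ⇒ new: quota_ok.
[5] (5) [ip_allowlisted :- quota_ok, role_viewer.]. ⇒ new: ip_allowlisted.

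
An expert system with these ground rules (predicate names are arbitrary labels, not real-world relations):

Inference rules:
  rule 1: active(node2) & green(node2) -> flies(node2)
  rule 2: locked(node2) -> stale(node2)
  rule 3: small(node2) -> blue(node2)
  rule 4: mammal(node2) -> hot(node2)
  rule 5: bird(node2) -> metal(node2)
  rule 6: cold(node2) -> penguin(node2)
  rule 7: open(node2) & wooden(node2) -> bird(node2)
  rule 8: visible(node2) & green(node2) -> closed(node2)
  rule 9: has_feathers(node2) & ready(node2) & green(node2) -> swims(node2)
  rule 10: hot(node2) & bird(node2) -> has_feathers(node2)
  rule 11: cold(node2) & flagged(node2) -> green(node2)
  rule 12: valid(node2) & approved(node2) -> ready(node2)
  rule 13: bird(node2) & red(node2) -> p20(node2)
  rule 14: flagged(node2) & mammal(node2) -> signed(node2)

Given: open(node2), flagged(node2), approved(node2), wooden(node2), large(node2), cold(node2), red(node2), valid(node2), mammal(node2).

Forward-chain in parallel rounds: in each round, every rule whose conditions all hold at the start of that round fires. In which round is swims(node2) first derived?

3

Round 1 — rule 4, rule 6, rule 7, rule 11, rule 12, rule 14, derive hot(node2), penguin(node2), bird(node2), green(node2), ready(node2), signed(node2).
Round 2 — rule 5, rule 10, rule 13, derive metal(node2), has_feathers(node2), p20(node2).
Round 3 — rule 9, derive swims(node2).
swims(node2) first appears in round 3.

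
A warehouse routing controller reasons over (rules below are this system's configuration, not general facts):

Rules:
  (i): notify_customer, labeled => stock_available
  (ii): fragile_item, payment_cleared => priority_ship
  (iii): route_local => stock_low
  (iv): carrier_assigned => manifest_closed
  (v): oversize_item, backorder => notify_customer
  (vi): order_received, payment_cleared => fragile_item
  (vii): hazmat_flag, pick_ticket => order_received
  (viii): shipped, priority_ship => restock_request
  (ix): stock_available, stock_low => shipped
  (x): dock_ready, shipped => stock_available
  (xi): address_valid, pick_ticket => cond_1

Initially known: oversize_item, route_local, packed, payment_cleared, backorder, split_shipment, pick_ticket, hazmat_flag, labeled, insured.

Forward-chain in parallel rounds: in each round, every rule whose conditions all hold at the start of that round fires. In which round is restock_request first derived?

4

Round 1 fires (iii), (v), (vii), giving stock_low, notify_customer, order_received.
Round 2 fires (i), (vi), giving stock_available, fragile_item.
Round 3 fires (ii), (ix), giving priority_ship, shipped.
Round 4 fires (viii), giving restock_request.
restock_request first appears in round 4.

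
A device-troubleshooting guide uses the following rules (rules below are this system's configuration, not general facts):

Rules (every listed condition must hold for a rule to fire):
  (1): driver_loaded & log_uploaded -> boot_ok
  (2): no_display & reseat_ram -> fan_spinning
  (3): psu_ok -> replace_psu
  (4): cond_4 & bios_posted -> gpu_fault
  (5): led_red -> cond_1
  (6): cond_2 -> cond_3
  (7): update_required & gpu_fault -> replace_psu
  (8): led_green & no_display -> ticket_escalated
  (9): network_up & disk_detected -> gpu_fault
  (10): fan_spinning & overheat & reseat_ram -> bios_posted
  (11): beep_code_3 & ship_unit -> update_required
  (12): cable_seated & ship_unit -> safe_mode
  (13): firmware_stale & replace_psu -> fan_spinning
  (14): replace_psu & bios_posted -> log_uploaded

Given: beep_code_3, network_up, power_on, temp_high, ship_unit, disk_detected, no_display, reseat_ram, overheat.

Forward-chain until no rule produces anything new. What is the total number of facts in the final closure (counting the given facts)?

[1] (2) [no_display & reseat_ram -> fan_spinning]; (9) [network_up & disk_detected -> gpu_fault]; (11) [beep_code_3 & ship_unit -> update_required]. ⇒ new: fan_spinning, gpu_fault, update_required.
[2] (7) [update_required & gpu_fault -> replace_psu]; (10) [fan_spinning & overheat & reseat_ram -> bios_posted]. ⇒ new: replace_psu, bios_posted.
[3] (14) [replace_psu & bios_posted -> log_uploaded]. ⇒ new: log_uploaded.
Closure: {beep_code_3, bios_posted, disk_detected, fan_spinning, gpu_fault, log_uploaded, network_up, no_display, overheat, power_on, replace_psu, reseat_ram, ship_unit, temp_high, update_required} — 15 facts.

15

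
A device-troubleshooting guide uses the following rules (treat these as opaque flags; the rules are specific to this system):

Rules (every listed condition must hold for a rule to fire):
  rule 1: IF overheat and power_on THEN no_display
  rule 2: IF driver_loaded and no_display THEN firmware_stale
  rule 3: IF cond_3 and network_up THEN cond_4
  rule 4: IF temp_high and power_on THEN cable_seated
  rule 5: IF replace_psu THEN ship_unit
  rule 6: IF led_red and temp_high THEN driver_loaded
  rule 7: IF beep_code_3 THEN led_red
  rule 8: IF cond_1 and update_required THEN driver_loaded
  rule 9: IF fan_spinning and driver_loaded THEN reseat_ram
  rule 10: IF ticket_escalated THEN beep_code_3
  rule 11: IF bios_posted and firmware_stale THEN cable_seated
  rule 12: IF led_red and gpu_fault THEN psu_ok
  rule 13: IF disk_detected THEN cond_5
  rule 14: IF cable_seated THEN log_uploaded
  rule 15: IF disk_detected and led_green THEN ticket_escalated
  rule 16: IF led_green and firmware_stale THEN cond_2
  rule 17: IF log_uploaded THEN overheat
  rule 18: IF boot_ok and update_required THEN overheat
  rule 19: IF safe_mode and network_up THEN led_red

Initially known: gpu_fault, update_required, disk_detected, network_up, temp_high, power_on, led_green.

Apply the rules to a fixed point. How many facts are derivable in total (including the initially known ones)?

19

Round 1 — rule 4, rule 13, rule 15, derive cable_seated, cond_5, ticket_escalated.
Round 2 — rule 10, rule 14, derive beep_code_3, log_uploaded.
Round 3 — rule 7, rule 17, derive led_red, overheat.
Round 4 — rule 1, rule 6, rule 12, derive no_display, driver_loaded, psu_ok.
Round 5 — rule 2, derive firmware_stale.
Round 6 — rule 16, derive cond_2.
Closure: {beep_code_3, cable_seated, cond_2, cond_5, disk_detected, driver_loaded, firmware_stale, gpu_fault, led_green, led_red, log_uploaded, network_up, no_display, overheat, power_on, psu_ok, temp_high, ticket_escalated, update_required} — 19 facts.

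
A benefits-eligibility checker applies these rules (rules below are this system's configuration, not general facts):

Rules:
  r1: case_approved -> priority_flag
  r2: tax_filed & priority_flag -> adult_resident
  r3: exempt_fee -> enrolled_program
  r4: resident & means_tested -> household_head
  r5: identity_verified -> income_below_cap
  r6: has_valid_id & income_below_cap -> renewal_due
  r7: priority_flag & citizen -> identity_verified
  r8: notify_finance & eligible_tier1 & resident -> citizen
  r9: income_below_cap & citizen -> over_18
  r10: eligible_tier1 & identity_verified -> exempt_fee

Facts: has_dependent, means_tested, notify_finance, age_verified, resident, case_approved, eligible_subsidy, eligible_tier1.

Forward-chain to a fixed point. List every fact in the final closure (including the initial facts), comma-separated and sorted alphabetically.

Round 1: r1 [case_approved -> priority_flag]; r4 [resident & means_tested -> household_head]; r8 [notify_finance & eligible_tier1 & resident -> citizen]. Adds priority_flag, household_head, citizen.
Round 2: r7 [priority_flag & citizen -> identity_verified]. Adds identity_verified.
Round 3: r5 [identity_verified -> income_below_cap]; r10 [eligible_tier1 & identity_verified -> exempt_fee]. Adds income_below_cap, exempt_fee.
Round 4: r3 [exempt_fee -> enrolled_program]; r9 [income_below_cap & citizen -> over_18]. Adds enrolled_program, over_18.

age_verified, case_approved, citizen, eligible_subsidy, eligible_tier1, enrolled_program, exempt_fee, has_dependent, household_head, identity_verified, income_below_cap, means_tested, notify_finance, over_18, priority_flag, resident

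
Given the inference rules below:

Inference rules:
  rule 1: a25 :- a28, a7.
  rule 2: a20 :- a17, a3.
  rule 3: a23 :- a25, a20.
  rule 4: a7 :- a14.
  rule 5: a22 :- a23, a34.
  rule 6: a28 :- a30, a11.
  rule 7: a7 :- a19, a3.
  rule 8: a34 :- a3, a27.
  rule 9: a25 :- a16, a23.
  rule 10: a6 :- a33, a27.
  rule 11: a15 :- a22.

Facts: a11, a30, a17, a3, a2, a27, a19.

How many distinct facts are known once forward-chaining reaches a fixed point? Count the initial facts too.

[1] rule 2 [a20 :- a17, a3.]; rule 6 [a28 :- a30, a11.]; rule 7 [a7 :- a19, a3.]; rule 8 [a34 :- a3, a27.]. ⇒ new: a20, a28, a7, a34.
[2] rule 1 [a25 :- a28, a7.]. ⇒ new: a25.
[3] rule 3 [a23 :- a25, a20.]. ⇒ new: a23.
[4] rule 5 [a22 :- a23, a34.]. ⇒ new: a22.
[5] rule 11 [a15 :- a22.]. ⇒ new: a15.
Closure: {a11, a15, a17, a19, a2, a20, a22, a23, a25, a27, a28, a3, a30, a34, a7} — 15 facts.

15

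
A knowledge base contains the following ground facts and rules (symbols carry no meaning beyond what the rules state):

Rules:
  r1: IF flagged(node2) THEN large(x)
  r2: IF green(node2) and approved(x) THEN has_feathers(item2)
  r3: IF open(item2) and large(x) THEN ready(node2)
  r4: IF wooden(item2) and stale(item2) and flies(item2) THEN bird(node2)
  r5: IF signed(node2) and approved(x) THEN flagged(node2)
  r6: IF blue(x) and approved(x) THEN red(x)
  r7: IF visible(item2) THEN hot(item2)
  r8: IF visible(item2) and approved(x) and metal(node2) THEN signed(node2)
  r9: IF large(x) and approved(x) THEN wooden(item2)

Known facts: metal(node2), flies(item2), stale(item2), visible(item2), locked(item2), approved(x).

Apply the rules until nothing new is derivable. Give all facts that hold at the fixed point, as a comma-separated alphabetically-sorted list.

Round 1: r7 [IF visible(item2) THEN hot(item2)]; r8 [IF visible(item2) and approved(x) and metal(node2) THEN signed(node2)]. New: hot(item2), signed(node2).
Round 2: r5 [IF signed(node2) and approved(x) THEN flagged(node2)]. New: flagged(node2).
Round 3: r1 [IF flagged(node2) THEN large(x)]. New: large(x).
Round 4: r9 [IF large(x) and approved(x) THEN wooden(item2)]. New: wooden(item2).
Round 5: r4 [IF wooden(item2) and stale(item2) and flies(item2) THEN bird(node2)]. New: bird(node2).

approved(x), bird(node2), flagged(node2), flies(item2), hot(item2), large(x), locked(item2), metal(node2), signed(node2), stale(item2), visible(item2), wooden(item2)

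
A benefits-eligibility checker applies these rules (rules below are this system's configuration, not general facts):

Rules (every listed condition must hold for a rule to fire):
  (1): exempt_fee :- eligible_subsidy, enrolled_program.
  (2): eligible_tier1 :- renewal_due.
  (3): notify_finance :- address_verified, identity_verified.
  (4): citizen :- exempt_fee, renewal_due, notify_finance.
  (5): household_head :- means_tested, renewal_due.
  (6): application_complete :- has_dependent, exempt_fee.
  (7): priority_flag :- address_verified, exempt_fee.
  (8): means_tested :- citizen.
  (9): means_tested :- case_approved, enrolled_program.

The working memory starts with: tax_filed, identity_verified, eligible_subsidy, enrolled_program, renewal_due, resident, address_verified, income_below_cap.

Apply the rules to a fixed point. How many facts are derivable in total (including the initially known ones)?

15

Round 1 — (1), (2), (3), derive exempt_fee, eligible_tier1, notify_finance.
Round 2 — (4), (7), derive citizen, priority_flag.
Round 3 — (8), derive means_tested.
Round 4 — (5), derive household_head.
Closure: {address_verified, citizen, eligible_subsidy, eligible_tier1, enrolled_program, exempt_fee, household_head, identity_verified, income_below_cap, means_tested, notify_finance, priority_flag, renewal_due, resident, tax_filed} — 15 facts.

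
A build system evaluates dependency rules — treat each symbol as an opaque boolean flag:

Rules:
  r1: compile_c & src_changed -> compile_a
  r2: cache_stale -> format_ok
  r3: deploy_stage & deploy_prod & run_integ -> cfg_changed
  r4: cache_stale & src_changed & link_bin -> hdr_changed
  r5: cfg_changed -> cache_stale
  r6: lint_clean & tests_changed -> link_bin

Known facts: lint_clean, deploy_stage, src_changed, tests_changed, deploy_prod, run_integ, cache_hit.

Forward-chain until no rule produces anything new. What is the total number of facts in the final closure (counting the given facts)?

[1] r3 [deploy_stage & deploy_prod & run_integ -> cfg_changed]; r6 [lint_clean & tests_changed -> link_bin]. ⇒ new: cfg_changed, link_bin.
[2] r5 [cfg_changed -> cache_stale]. ⇒ new: cache_stale.
[3] r2 [cache_stale -> format_ok]; r4 [cache_stale & src_changed & link_bin -> hdr_changed]. ⇒ new: format_ok, hdr_changed.
Closure: {cache_hit, cache_stale, cfg_changed, deploy_prod, deploy_stage, format_ok, hdr_changed, link_bin, lint_clean, run_integ, src_changed, tests_changed} — 12 facts.

12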